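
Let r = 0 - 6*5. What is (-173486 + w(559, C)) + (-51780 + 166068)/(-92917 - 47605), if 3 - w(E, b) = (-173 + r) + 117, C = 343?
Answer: -12183103761/70261 ≈ -1.7340e+5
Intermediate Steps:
r = -30 (r = 0 - 30 = -30)
w(E, b) = 89 (w(E, b) = 3 - ((-173 - 30) + 117) = 3 - (-203 + 117) = 3 - 1*(-86) = 3 + 86 = 89)
(-173486 + w(559, C)) + (-51780 + 166068)/(-92917 - 47605) = (-173486 + 89) + (-51780 + 166068)/(-92917 - 47605) = -173397 + 114288/(-140522) = -173397 + 114288*(-1/140522) = -173397 - 57144/70261 = -12183103761/70261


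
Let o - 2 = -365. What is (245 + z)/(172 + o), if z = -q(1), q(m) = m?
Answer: -244/191 ≈ -1.2775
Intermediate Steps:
o = -363 (o = 2 - 365 = -363)
z = -1 (z = -1*1 = -1)
(245 + z)/(172 + o) = (245 - 1)/(172 - 363) = 244/(-191) = 244*(-1/191) = -244/191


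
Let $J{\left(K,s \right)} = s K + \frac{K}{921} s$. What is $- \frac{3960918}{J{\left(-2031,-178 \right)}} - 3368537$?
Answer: $- \frac{187133839992755}{55553266} \approx -3.3685 \cdot 10^{6}$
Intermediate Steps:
$J{\left(K,s \right)} = \frac{922 K s}{921}$ ($J{\left(K,s \right)} = K s + K \frac{1}{921} s = K s + \frac{K}{921} s = K s + \frac{K s}{921} = \frac{922 K s}{921}$)
$- \frac{3960918}{J{\left(-2031,-178 \right)}} - 3368537 = - \frac{3960918}{\frac{922}{921} \left(-2031\right) \left(-178\right)} - 3368537 = - \frac{3960918}{\frac{111106532}{307}} - 3368537 = \left(-3960918\right) \frac{307}{111106532} - 3368537 = - \frac{608000913}{55553266} - 3368537 = - \frac{187133839992755}{55553266}$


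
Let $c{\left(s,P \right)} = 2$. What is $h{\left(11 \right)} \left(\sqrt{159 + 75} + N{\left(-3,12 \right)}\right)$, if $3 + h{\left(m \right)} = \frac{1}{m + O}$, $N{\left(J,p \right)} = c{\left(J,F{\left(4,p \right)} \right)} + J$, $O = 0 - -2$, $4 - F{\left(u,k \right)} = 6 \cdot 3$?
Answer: $\frac{38}{13} - \frac{114 \sqrt{26}}{13} \approx -41.791$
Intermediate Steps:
$F{\left(u,k \right)} = -14$ ($F{\left(u,k \right)} = 4 - 6 \cdot 3 = 4 - 18 = -14$)
$O = 2$ ($O = 0 + 2 = 2$)
$N{\left(J,p \right)} = 2 + J$
$h{\left(m \right)} = -3 + \frac{1}{2 + m}$ ($h{\left(m \right)} = -3 + \frac{1}{m + 2} = -3 + \frac{1}{2 + m}$)
$h{\left(11 \right)} \left(\sqrt{159 + 75} + N{\left(-3,12 \right)}\right) = \frac{-5 - 33}{2 + 11} \left(\sqrt{159 + 75} + \left(2 - 3\right)\right) = \frac{-5 - 33}{13} \left(\sqrt{234} - 1\right) = \frac{1}{13} \left(-38\right) \left(3 \sqrt{26} - 1\right) = - \frac{38 \left(-1 + 3 \sqrt{26}\right)}{13} = \frac{38}{13} - \frac{114 \sqrt{26}}{13}$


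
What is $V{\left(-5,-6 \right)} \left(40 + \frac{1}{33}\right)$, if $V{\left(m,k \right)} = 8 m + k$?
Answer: $- \frac{60766}{33} \approx -1841.4$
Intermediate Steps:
$V{\left(m,k \right)} = k + 8 m$
$V{\left(-5,-6 \right)} \left(40 + \frac{1}{33}\right) = \left(-6 + 8 \left(-5\right)\right) \left(40 + \frac{1}{33}\right) = \left(-6 - 40\right) \left(40 + \frac{1}{33}\right) = \left(-46\right) \frac{1321}{33} = - \frac{60766}{33}$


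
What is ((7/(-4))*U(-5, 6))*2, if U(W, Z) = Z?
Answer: -21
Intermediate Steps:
((7/(-4))*U(-5, 6))*2 = ((7/(-4))*6)*2 = ((7*(-¼))*6)*2 = -7/4*6*2 = -21/2*2 = -21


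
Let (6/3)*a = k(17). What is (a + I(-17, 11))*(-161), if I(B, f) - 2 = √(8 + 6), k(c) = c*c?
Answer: -47173/2 - 161*√14 ≈ -24189.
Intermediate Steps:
k(c) = c²
a = 289/2 (a = (½)*17² = (½)*289 = 289/2 ≈ 144.50)
I(B, f) = 2 + √14 (I(B, f) = 2 + √(8 + 6) = 2 + √14)
(a + I(-17, 11))*(-161) = (289/2 + (2 + √14))*(-161) = (293/2 + √14)*(-161) = -47173/2 - 161*√14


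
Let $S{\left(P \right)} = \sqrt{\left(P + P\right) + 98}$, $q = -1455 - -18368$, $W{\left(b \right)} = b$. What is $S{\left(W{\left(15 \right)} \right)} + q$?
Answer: $16913 + 8 \sqrt{2} \approx 16924.0$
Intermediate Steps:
$q = 16913$ ($q = -1455 + 18368 = 16913$)
$S{\left(P \right)} = \sqrt{98 + 2 P}$ ($S{\left(P \right)} = \sqrt{2 P + 98} = \sqrt{98 + 2 P}$)
$S{\left(W{\left(15 \right)} \right)} + q = \sqrt{98 + 2 \cdot 15} + 16913 = \sqrt{98 + 30} + 16913 = \sqrt{128} + 16913 = 8 \sqrt{2} + 16913 = 16913 + 8 \sqrt{2}$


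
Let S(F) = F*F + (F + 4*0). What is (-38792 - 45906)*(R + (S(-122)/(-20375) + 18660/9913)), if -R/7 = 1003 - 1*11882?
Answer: -1302775248610513962/201977375 ≈ -6.4501e+9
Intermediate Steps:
R = 76153 (R = -7*(1003 - 1*11882) = -7*(1003 - 11882) = -7*(-10879) = 76153)
S(F) = F + F**2 (S(F) = F**2 + (F + 0) = F**2 + F = F + F**2)
(-38792 - 45906)*(R + (S(-122)/(-20375) + 18660/9913)) = (-38792 - 45906)*(76153 + (-122*(1 - 122)/(-20375) + 18660/9913)) = -84698*(76153 + (-122*(-121)*(-1/20375) + 18660*(1/9913))) = -84698*(76153 + (14762*(-1/20375) + 18660/9913)) = -84698*(76153 + (-14762/20375 + 18660/9913)) = -84698*(76153 + 233861794/201977375) = -84698*15381416900169/201977375 = -1302775248610513962/201977375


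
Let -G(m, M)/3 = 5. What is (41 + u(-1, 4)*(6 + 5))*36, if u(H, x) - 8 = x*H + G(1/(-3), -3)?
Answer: -2880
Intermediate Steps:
G(m, M) = -15 (G(m, M) = -3*5 = -15)
u(H, x) = -7 + H*x (u(H, x) = 8 + (x*H - 15) = 8 + (H*x - 15) = 8 + (-15 + H*x) = -7 + H*x)
(41 + u(-1, 4)*(6 + 5))*36 = (41 + (-7 - 1*4)*(6 + 5))*36 = (41 + (-7 - 4)*11)*36 = (41 - 11*11)*36 = (41 - 121)*36 = -80*36 = -2880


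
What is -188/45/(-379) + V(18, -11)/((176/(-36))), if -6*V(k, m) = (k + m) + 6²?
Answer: 2216639/1500840 ≈ 1.4769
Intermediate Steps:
V(k, m) = -6 - k/6 - m/6 (V(k, m) = -((k + m) + 6²)/6 = -((k + m) + 36)/6 = -(36 + k + m)/6 = -6 - k/6 - m/6)
-188/45/(-379) + V(18, -11)/((176/(-36))) = -188/45/(-379) + (-6 - ⅙*18 - ⅙*(-11))/((176/(-36))) = -188*1/45*(-1/379) + (-6 - 3 + 11/6)/((176*(-1/36))) = -188/45*(-1/379) - 43/(6*(-44/9)) = 188/17055 - 43/6*(-9/44) = 188/17055 + 129/88 = 2216639/1500840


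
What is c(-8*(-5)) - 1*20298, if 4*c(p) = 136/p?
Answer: -405943/20 ≈ -20297.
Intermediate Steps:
c(p) = 34/p (c(p) = (136/p)/4 = 34/p)
c(-8*(-5)) - 1*20298 = 34/((-8*(-5))) - 1*20298 = 34/40 - 20298 = 34*(1/40) - 20298 = 17/20 - 20298 = -405943/20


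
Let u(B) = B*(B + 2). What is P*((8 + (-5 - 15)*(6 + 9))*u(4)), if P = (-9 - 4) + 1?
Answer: 84096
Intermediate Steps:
u(B) = B*(2 + B)
P = -12 (P = -13 + 1 = -12)
P*((8 + (-5 - 15)*(6 + 9))*u(4)) = -12*(8 + (-5 - 15)*(6 + 9))*4*(2 + 4) = -12*(8 - 20*15)*4*6 = -12*(8 - 300)*24 = -(-3504)*24 = -12*(-7008) = 84096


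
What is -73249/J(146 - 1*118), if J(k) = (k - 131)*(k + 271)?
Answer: 73249/30797 ≈ 2.3784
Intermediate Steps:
J(k) = (-131 + k)*(271 + k)
-73249/J(146 - 1*118) = -73249/(-35501 + (146 - 1*118)**2 + 140*(146 - 1*118)) = -73249/(-35501 + (146 - 118)**2 + 140*(146 - 118)) = -73249/(-35501 + 28**2 + 140*28) = -73249/(-35501 + 784 + 3920) = -73249/(-30797) = -73249*(-1/30797) = 73249/30797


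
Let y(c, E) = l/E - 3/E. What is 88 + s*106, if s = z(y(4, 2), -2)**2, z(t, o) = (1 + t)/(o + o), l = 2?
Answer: 2869/32 ≈ 89.656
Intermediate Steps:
y(c, E) = -1/E (y(c, E) = 2/E - 3/E = -1/E)
z(t, o) = (1 + t)/(2*o) (z(t, o) = (1 + t)/((2*o)) = (1 + t)*(1/(2*o)) = (1 + t)/(2*o))
s = 1/64 (s = ((1/2)*(1 - 1/2)/(-2))**2 = ((1/2)*(-1/2)*(1 - 1*1/2))**2 = ((1/2)*(-1/2)*(1 - 1/2))**2 = ((1/2)*(-1/2)*(1/2))**2 = (-1/8)**2 = 1/64 ≈ 0.015625)
88 + s*106 = 88 + (1/64)*106 = 88 + 53/32 = 2869/32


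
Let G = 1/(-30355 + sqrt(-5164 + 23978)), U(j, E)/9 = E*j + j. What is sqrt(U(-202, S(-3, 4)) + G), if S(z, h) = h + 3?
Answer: sqrt(-1371969860655904175481 - 102378579*sqrt(18814))/307135737 ≈ 120.6*I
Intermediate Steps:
S(z, h) = 3 + h
U(j, E) = 9*j + 9*E*j (U(j, E) = 9*(E*j + j) = 9*(j + E*j) = 9*j + 9*E*j)
G = 1/(-30355 + sqrt(18814)) ≈ -3.3093e-5
sqrt(U(-202, S(-3, 4)) + G) = sqrt(9*(-202)*(1 + (3 + 4)) + (-30355/921407211 - sqrt(18814)/921407211)) = sqrt(9*(-202)*(1 + 7) + (-30355/921407211 - sqrt(18814)/921407211)) = sqrt(9*(-202)*8 + (-30355/921407211 - sqrt(18814)/921407211)) = sqrt(-14544 + (-30355/921407211 - sqrt(18814)/921407211)) = sqrt(-13400946507139/921407211 - sqrt(18814)/921407211)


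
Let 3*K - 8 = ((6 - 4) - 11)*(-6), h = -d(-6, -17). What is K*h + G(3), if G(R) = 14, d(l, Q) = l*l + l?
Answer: -606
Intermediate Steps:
d(l, Q) = l + l² (d(l, Q) = l² + l = l + l²)
h = -30 (h = -(-6)*(1 - 6) = -(-6)*(-5) = -1*30 = -30)
K = 62/3 (K = 8/3 + (((6 - 4) - 11)*(-6))/3 = 8/3 + ((2 - 11)*(-6))/3 = 8/3 + (-9*(-6))/3 = 8/3 + (⅓)*54 = 8/3 + 18 = 62/3 ≈ 20.667)
K*h + G(3) = (62/3)*(-30) + 14 = -620 + 14 = -606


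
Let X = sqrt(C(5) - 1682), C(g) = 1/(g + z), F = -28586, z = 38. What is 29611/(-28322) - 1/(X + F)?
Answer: -1040434323892927/995176350169666 + 5*I*sqrt(124399)/35137926353 ≈ -1.0455 + 5.0188e-8*I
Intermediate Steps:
C(g) = 1/(38 + g) (C(g) = 1/(g + 38) = 1/(38 + g))
X = 5*I*sqrt(124399)/43 (X = sqrt(1/(38 + 5) - 1682) = sqrt(1/43 - 1682) = sqrt(-72325/43) = 5*I*sqrt(124399)/43 ≈ 41.012*I)
29611/(-28322) - 1/(X + F) = 29611/(-28322) - 1/(5*I*sqrt(124399)/43 - 28586) = 29611*(-1/28322) - 1/(-28586 + 5*I*sqrt(124399)/43) = -29611/28322 - 1/(-28586 + 5*I*sqrt(124399)/43)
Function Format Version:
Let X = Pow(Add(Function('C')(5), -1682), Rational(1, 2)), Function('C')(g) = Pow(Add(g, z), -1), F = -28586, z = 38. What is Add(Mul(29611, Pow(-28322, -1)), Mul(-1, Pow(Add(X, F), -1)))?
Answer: Add(Rational(-1040434323892927, 995176350169666), Mul(Rational(5, 35137926353), I, Pow(124399, Rational(1, 2)))) ≈ Add(-1.0455, Mul(5.0188e-8, I))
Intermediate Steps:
Function('C')(g) = Pow(Add(38, g), -1) (Function('C')(g) = Pow(Add(g, 38), -1) = Pow(Add(38, g), -1))
X = Mul(Rational(5, 43), I, Pow(124399, Rational(1, 2))) (X = Pow(Add(Pow(Add(38, 5), -1), -1682), Rational(1, 2)) = Pow(Add(Pow(43, -1), -1682), Rational(1, 2)) = Pow(Add(Rational(1, 43), -1682), Rational(1, 2)) = Pow(Rational(-72325, 43), Rational(1, 2)) = Mul(Rational(5, 43), I, Pow(124399, Rational(1, 2))) ≈ Mul(41.012, I))
Add(Mul(29611, Pow(-28322, -1)), Mul(-1, Pow(Add(X, F), -1))) = Add(Mul(29611, Pow(-28322, -1)), Mul(-1, Pow(Add(Mul(Rational(5, 43), I, Pow(124399, Rational(1, 2))), -28586), -1))) = Add(Mul(29611, Rational(-1, 28322)), Mul(-1, Pow(Add(-28586, Mul(Rational(5, 43), I, Pow(124399, Rational(1, 2)))), -1))) = Add(Rational(-29611, 28322), Mul(-1, Pow(Add(-28586, Mul(Rational(5, 43), I, Pow(124399, Rational(1, 2)))), -1)))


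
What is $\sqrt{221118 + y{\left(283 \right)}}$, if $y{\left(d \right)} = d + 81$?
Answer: $\sqrt{221482} \approx 470.62$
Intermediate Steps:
$y{\left(d \right)} = 81 + d$
$\sqrt{221118 + y{\left(283 \right)}} = \sqrt{221118 + \left(81 + 283\right)} = \sqrt{221118 + 364} = \sqrt{221482}$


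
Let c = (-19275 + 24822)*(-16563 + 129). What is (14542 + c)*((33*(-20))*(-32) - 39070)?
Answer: 1636050165200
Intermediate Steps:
c = -91159398 (c = 5547*(-16434) = -91159398)
(14542 + c)*((33*(-20))*(-32) - 39070) = (14542 - 91159398)*((33*(-20))*(-32) - 39070) = -91144856*(-660*(-32) - 39070) = -91144856*(21120 - 39070) = -91144856*(-17950) = 1636050165200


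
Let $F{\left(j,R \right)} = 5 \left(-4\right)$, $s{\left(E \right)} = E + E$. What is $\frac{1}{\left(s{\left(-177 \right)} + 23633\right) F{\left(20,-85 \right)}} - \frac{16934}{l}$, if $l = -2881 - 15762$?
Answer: $\frac{7884113077}{8679807940} \approx 0.90833$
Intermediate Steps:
$s{\left(E \right)} = 2 E$
$F{\left(j,R \right)} = -20$
$l = -18643$ ($l = -2881 - 15762 = -18643$)
$\frac{1}{\left(s{\left(-177 \right)} + 23633\right) F{\left(20,-85 \right)}} - \frac{16934}{l} = \frac{1}{\left(2 \left(-177\right) + 23633\right) \left(-20\right)} - \frac{16934}{-18643} = \frac{1}{-354 + 23633} \left(- \frac{1}{20}\right) - - \frac{16934}{18643} = \frac{1}{23279} \left(- \frac{1}{20}\right) + \frac{16934}{18643} = - \frac{1}{465580} + \frac{16934}{18643} = \frac{7884113077}{8679807940}$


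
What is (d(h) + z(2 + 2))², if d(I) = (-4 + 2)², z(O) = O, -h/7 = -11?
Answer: 64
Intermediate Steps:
h = 77 (h = -7*(-11) = 77)
d(I) = 4 (d(I) = (-2)² = 4)
(d(h) + z(2 + 2))² = (4 + (2 + 2))² = (4 + 4)² = 8² = 64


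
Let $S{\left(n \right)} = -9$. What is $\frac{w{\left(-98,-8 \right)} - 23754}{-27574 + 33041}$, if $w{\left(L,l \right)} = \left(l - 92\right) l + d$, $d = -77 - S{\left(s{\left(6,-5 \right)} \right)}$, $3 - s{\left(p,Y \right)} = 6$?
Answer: $- \frac{23022}{5467} \approx -4.2111$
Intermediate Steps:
$s{\left(p,Y \right)} = -3$ ($s{\left(p,Y \right)} = 3 - 6 = -3$)
$d = -68$ ($d = -77 - -9 = -77 + 9 = -68$)
$w{\left(L,l \right)} = -68 + l \left(-92 + l\right)$ ($w{\left(L,l \right)} = \left(l - 92\right) l - 68 = \left(-92 + l\right) l - 68 = l \left(-92 + l\right) - 68 = -68 + l \left(-92 + l\right)$)
$\frac{w{\left(-98,-8 \right)} - 23754}{-27574 + 33041} = \frac{\left(-68 + \left(-8\right)^{2} - -736\right) - 23754}{-27574 + 33041} = \frac{\left(-68 + 64 + 736\right) - 23754}{5467} = \left(732 - 23754\right) \frac{1}{5467} = \left(-23022\right) \frac{1}{5467} = - \frac{23022}{5467}$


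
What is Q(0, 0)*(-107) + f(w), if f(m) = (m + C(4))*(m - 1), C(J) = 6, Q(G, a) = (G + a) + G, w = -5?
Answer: -6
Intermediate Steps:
Q(G, a) = a + 2*G
f(m) = (-1 + m)*(6 + m) (f(m) = (m + 6)*(m - 1) = (6 + m)*(-1 + m) = (-1 + m)*(6 + m))
Q(0, 0)*(-107) + f(w) = (0 + 2*0)*(-107) + (-6 + (-5)² + 5*(-5)) = (0 + 0)*(-107) + (-6 + 25 - 25) = 0*(-107) - 6 = 0 - 6 = -6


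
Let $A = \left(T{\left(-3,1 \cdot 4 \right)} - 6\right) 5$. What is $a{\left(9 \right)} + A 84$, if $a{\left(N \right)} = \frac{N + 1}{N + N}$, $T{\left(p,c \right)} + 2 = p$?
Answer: $- \frac{41575}{9} \approx -4619.4$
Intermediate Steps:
$T{\left(p,c \right)} = -2 + p$
$a{\left(N \right)} = \frac{1 + N}{2 N}$
$A = -55$ ($A = \left(\left(-2 - 3\right) - 6\right) 5 = \left(-5 - 6\right) 5 = \left(-11\right) 5 = -55$)
$a{\left(9 \right)} + A 84 = \frac{1 + 9}{2 \cdot 9} - 4620 = \frac{1}{2} \cdot \frac{1}{9} \cdot 10 - 4620 = \frac{5}{9} - 4620 = - \frac{41575}{9}$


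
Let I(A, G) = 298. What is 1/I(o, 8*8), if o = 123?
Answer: 1/298 ≈ 0.0033557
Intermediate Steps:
1/I(o, 8*8) = 1/298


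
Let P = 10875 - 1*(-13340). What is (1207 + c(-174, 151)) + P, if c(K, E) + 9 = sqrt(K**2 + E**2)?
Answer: 25413 + sqrt(53077) ≈ 25643.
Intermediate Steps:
P = 24215 (P = 10875 + 13340 = 24215)
c(K, E) = -9 + sqrt(E**2 + K**2) (c(K, E) = -9 + sqrt(K**2 + E**2) = -9 + sqrt(E**2 + K**2))
(1207 + c(-174, 151)) + P = (1207 + (-9 + sqrt(151**2 + (-174)**2))) + 24215 = (1207 + (-9 + sqrt(22801 + 30276))) + 24215 = (1207 + (-9 + sqrt(53077))) + 24215 = (1198 + sqrt(53077)) + 24215 = 25413 + sqrt(53077)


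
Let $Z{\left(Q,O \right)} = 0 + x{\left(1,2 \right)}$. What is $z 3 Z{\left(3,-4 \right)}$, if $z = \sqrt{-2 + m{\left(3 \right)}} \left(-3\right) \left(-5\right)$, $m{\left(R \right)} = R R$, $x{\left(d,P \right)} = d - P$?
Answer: $- 45 \sqrt{7} \approx -119.06$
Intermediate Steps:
$m{\left(R \right)} = R^{2}$
$Z{\left(Q,O \right)} = -1$ ($Z{\left(Q,O \right)} = 0 + \left(1 - 2\right) = 0 - 1 = -1$)
$z = 15 \sqrt{7}$ ($z = \sqrt{-2 + 3^{2}} \left(-3\right) \left(-5\right) = \sqrt{-2 + 9} \left(-3\right) \left(-5\right) = \sqrt{7} \left(-3\right) \left(-5\right) = - 3 \sqrt{7} \left(-5\right) = 15 \sqrt{7} \approx 39.686$)
$z 3 Z{\left(3,-4 \right)} = 15 \sqrt{7} \cdot 3 \left(-1\right) = 45 \sqrt{7} \left(-1\right) = - 45 \sqrt{7}$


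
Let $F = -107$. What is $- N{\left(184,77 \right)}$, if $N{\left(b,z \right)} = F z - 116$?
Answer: $8355$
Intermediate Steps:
$N{\left(b,z \right)} = -116 - 107 z$ ($N{\left(b,z \right)} = - 107 z - 116 = -116 - 107 z$)
$- N{\left(184,77 \right)} = - (-116 - 8239) = \left(-1\right) \left(-8355\right) = 8355$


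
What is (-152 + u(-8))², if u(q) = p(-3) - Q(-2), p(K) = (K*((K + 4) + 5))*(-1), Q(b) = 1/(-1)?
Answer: 17689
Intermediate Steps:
Q(b) = -1
p(K) = -K*(9 + K) (p(K) = (K*((4 + K) + 5))*(-1) = (K*(9 + K))*(-1) = -K*(9 + K))
u(q) = 19 (u(q) = -1*(-3)*(9 - 3) - 1*(-1) = -1*(-3)*6 + 1 = 18 + 1 = 19)
(-152 + u(-8))² = (-152 + 19)² = (-133)² = 17689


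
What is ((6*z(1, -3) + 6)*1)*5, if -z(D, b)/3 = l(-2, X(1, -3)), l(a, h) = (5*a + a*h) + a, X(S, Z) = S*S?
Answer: 1290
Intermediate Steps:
X(S, Z) = S²
l(a, h) = 6*a + a*h
z(D, b) = 42 (z(D, b) = -(-6)*(6 + 1²) = -(-6)*(6 + 1) = -(-6)*7 = -3*(-14) = 42)
((6*z(1, -3) + 6)*1)*5 = ((6*42 + 6)*1)*5 = ((252 + 6)*1)*5 = (258*1)*5 = 258*5 = 1290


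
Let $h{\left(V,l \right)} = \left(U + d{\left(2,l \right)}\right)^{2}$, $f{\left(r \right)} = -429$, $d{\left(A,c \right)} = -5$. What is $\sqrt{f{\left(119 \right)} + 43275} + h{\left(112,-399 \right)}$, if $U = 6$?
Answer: $1 + \sqrt{42846} \approx 207.99$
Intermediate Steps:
$h{\left(V,l \right)} = 1$ ($h{\left(V,l \right)} = \left(6 - 5\right)^{2} = 1^{2} = 1$)
$\sqrt{f{\left(119 \right)} + 43275} + h{\left(112,-399 \right)} = \sqrt{-429 + 43275} + 1 = \sqrt{42846} + 1 = 1 + \sqrt{42846}$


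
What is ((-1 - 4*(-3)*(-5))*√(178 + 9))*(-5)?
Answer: 305*√187 ≈ 4170.8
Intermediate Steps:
((-1 - 4*(-3)*(-5))*√(178 + 9))*(-5) = ((-1 + 12*(-5))*√187)*(-5) = ((-1 - 60)*√187)*(-5) = -61*√187*(-5) = 305*√187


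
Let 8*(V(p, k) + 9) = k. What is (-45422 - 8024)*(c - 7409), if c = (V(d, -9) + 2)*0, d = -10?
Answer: 395981414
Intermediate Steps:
V(p, k) = -9 + k/8
c = 0 (c = ((-9 + (1/8)*(-9)) + 2)*0 = ((-9 - 9/8) + 2)*0 = (-81/8 + 2)*0 = -65/8*0 = 0)
(-45422 - 8024)*(c - 7409) = (-45422 - 8024)*(0 - 7409) = -53446*(-7409) = 395981414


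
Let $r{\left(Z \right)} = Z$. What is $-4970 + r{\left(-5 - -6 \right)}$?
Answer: $-4969$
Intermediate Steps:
$-4970 + r{\left(-5 - -6 \right)} = -4970 - -1 = -4970 + \left(-5 + 6\right) = -4970 + 1 = -4969$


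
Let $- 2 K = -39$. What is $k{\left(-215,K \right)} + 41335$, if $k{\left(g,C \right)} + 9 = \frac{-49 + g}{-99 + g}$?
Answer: $\frac{6488314}{157} \approx 41327.0$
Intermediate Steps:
$K = \frac{39}{2}$ ($K = \left(- \frac{1}{2}\right) \left(-39\right) = \frac{39}{2} \approx 19.5$)
$k{\left(g,C \right)} = -9 + \frac{-49 + g}{-99 + g}$
$k{\left(-215,K \right)} + 41335 = \frac{2 \left(421 - -860\right)}{-99 - 215} + 41335 = \frac{2 \left(421 + 860\right)}{-314} + 41335 = 2 \left(- \frac{1}{314}\right) 1281 + 41335 = - \frac{1281}{157} + 41335 = \frac{6488314}{157}$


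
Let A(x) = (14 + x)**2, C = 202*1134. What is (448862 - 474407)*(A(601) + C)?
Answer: -15513299685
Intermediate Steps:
C = 229068
(448862 - 474407)*(A(601) + C) = (448862 - 474407)*((14 + 601)**2 + 229068) = -25545*(615**2 + 229068) = -25545*(378225 + 229068) = -25545*607293 = -15513299685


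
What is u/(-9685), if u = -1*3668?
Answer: 3668/9685 ≈ 0.37873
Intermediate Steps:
u = -3668
u/(-9685) = -3668/(-9685) = -3668*(-1/9685) = 3668/9685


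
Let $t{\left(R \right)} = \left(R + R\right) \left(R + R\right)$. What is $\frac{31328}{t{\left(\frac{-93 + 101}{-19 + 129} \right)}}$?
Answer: $\frac{2961475}{2} \approx 1.4807 \cdot 10^{6}$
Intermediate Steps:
$t{\left(R \right)} = 4 R^{2}$ ($t{\left(R \right)} = 2 R 2 R = 4 R^{2}$)
$\frac{31328}{t{\left(\frac{-93 + 101}{-19 + 129} \right)}} = \frac{31328}{4 \left(\frac{-93 + 101}{-19 + 129}\right)^{2}} = \frac{31328}{4 \left(\frac{8}{110}\right)^{2}} = \frac{31328}{4 \left(8 \cdot \frac{1}{110}\right)^{2}} = \frac{31328}{4 \left(\frac{4}{55}\right)^{2}} = \frac{31328}{4 \cdot \frac{16}{3025}} = \frac{31328}{\frac{64}{3025}} = 31328 \cdot \frac{3025}{64} = \frac{2961475}{2}$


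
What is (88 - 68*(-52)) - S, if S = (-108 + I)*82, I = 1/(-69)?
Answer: 861202/69 ≈ 12481.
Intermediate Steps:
I = -1/69 ≈ -0.014493
S = -611146/69 (S = (-108 - 1/69)*82 = -7453/69*82 = -611146/69 ≈ -8857.2)
(88 - 68*(-52)) - S = (88 - 68*(-52)) - 1*(-611146/69) = (88 + 3536) + 611146/69 = 3624 + 611146/69 = 861202/69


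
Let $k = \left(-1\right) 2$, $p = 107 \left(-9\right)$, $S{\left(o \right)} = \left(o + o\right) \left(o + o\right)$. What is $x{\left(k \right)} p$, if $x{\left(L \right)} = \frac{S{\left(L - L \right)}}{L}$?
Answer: $0$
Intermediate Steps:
$S{\left(o \right)} = 4 o^{2}$ ($S{\left(o \right)} = 2 o 2 o = 4 o^{2}$)
$p = -963$
$k = -2$
$x{\left(L \right)} = 0$ ($x{\left(L \right)} = \frac{4 \left(L - L\right)^{2}}{L} = \frac{4 \cdot 0^{2}}{L} = \frac{4 \cdot 0}{L} = \frac{0}{L} = 0$)
$x{\left(k \right)} p = 0 \left(-963\right) = 0$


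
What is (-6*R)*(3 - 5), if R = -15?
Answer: -180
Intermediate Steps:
(-6*R)*(3 - 5) = (-6*(-15))*(3 - 5) = 90*(-2) = -180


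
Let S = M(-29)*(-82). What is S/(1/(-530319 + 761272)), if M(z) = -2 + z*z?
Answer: -15889104494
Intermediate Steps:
M(z) = -2 + z²
S = -68798 (S = (-2 + (-29)²)*(-82) = (-2 + 841)*(-82) = 839*(-82) = -68798)
S/(1/(-530319 + 761272)) = -68798/(1/(-530319 + 761272)) = -68798/(1/230953) = -68798/1/230953 = -68798*230953 = -15889104494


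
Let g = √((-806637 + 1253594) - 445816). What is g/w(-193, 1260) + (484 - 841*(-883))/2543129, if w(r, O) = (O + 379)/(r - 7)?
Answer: 743087/2543129 - 200*√1141/1639 ≈ -3.8297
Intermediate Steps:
w(r, O) = (379 + O)/(-7 + r)
g = √1141 (g = √(446957 - 445816) = √1141 ≈ 33.779)
g/w(-193, 1260) + (484 - 841*(-883))/2543129 = √1141/(((379 + 1260)/(-7 - 193))) + (484 - 841*(-883))/2543129 = √1141/((1639/(-200))) + (484 + 742603)*(1/2543129) = √1141/((-1/200*1639)) + 743087*(1/2543129) = √1141/(-1639/200) + 743087/2543129 = √1141*(-200/1639) + 743087/2543129 = -200*√1141/1639 + 743087/2543129 = 743087/2543129 - 200*√1141/1639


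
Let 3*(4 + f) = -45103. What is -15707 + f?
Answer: -92236/3 ≈ -30745.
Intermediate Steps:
f = -45115/3 (f = -4 + (1/3)*(-45103) = -4 - 45103/3 = -45115/3 ≈ -15038.)
-15707 + f = -15707 - 45115/3 = -92236/3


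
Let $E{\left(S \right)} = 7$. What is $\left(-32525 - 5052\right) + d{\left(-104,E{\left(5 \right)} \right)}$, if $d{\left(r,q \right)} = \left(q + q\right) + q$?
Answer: $-37556$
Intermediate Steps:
$d{\left(r,q \right)} = 3 q$ ($d{\left(r,q \right)} = 2 q + q = 3 q$)
$\left(-32525 - 5052\right) + d{\left(-104,E{\left(5 \right)} \right)} = \left(-32525 - 5052\right) + 3 \cdot 7 = -37577 + 21 = -37556$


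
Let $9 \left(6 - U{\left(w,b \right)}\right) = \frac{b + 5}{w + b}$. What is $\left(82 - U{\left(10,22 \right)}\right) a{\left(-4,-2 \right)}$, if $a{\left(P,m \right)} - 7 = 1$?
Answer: $\frac{2435}{4} \approx 608.75$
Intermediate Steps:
$a{\left(P,m \right)} = 8$ ($a{\left(P,m \right)} = 7 + 1 = 8$)
$U{\left(w,b \right)} = 6 - \frac{5 + b}{9 \left(b + w\right)}$ ($U{\left(w,b \right)} = 6 - \frac{\left(b + 5\right) \frac{1}{w + b}}{9} = 6 - \frac{\left(5 + b\right) \frac{1}{b + w}}{9} = 6 - \frac{\frac{1}{b + w} \left(5 + b\right)}{9} = 6 - \frac{5 + b}{9 \left(b + w\right)}$)
$\left(82 - U{\left(10,22 \right)}\right) a{\left(-4,-2 \right)} = \left(82 - \frac{-5 + 53 \cdot 22 + 54 \cdot 10}{9 \left(22 + 10\right)}\right) 8 = \left(82 - \frac{-5 + 1166 + 540}{9 \cdot 32}\right) 8 = \left(82 - \frac{1}{9} \cdot \frac{1}{32} \cdot 1701\right) 8 = \left(82 - \frac{189}{32}\right) 8 = \frac{2435}{32} \cdot 8 = \frac{2435}{4}$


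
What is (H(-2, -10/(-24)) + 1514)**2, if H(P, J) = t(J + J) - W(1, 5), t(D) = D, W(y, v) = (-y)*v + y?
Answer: 83046769/36 ≈ 2.3069e+6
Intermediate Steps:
W(y, v) = y - v*y (W(y, v) = -v*y + y = y - v*y)
H(P, J) = 4 + 2*J (H(P, J) = (J + J) - (1 - 1*5) = 2*J - (1 - 5) = 2*J - (-4) = 2*J - 1*(-4) = 2*J + 4 = 4 + 2*J)
(H(-2, -10/(-24)) + 1514)**2 = ((4 + 2*(-10/(-24))) + 1514)**2 = ((4 + 2*(-10*(-1/24))) + 1514)**2 = ((4 + 2*(5/12)) + 1514)**2 = ((4 + 5/6) + 1514)**2 = (29/6 + 1514)**2 = (9113/6)**2 = 83046769/36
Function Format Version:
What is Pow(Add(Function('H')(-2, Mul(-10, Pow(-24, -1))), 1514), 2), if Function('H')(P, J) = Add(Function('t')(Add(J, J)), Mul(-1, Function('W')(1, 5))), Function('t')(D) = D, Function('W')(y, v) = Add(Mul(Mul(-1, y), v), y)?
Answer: Rational(83046769, 36) ≈ 2.3069e+6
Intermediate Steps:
Function('W')(y, v) = Add(y, Mul(-1, v, y)) (Function('W')(y, v) = Add(Mul(-1, v, y), y) = Add(y, Mul(-1, v, y)))
Function('H')(P, J) = Add(4, Mul(2, J)) (Function('H')(P, J) = Add(Add(J, J), Mul(-1, Mul(1, Add(1, Mul(-1, 5))))) = Add(Mul(2, J), Mul(-1, Mul(1, Add(1, -5)))) = Add(Mul(2, J), Mul(-1, Mul(1, -4))) = Add(Mul(2, J), Mul(-1, -4)) = Add(Mul(2, J), 4) = Add(4, Mul(2, J)))
Pow(Add(Function('H')(-2, Mul(-10, Pow(-24, -1))), 1514), 2) = Pow(Add(Add(4, Mul(2, Mul(-10, Pow(-24, -1)))), 1514), 2) = Pow(Add(Add(4, Mul(2, Mul(-10, Rational(-1, 24)))), 1514), 2) = Pow(Add(Add(4, Mul(2, Rational(5, 12))), 1514), 2) = Pow(Add(Add(4, Rational(5, 6)), 1514), 2) = Pow(Add(Rational(29, 6), 1514), 2) = Pow(Rational(9113, 6), 2) = Rational(83046769, 36)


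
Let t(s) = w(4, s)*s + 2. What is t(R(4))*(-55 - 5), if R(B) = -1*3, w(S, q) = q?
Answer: -660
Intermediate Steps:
R(B) = -3
t(s) = 2 + s² (t(s) = s*s + 2 = s² + 2 = 2 + s²)
t(R(4))*(-55 - 5) = (2 + (-3)²)*(-55 - 5) = (2 + 9)*(-60) = 11*(-60) = -660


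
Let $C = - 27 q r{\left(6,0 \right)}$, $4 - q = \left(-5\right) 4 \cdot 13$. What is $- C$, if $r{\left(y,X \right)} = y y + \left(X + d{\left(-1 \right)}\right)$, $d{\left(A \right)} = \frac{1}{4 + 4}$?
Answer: $257499$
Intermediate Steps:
$d{\left(A \right)} = \frac{1}{8}$
$r{\left(y,X \right)} = \frac{1}{8} + X + y^{2}$ ($r{\left(y,X \right)} = y y + \left(X + \frac{1}{8}\right) = y^{2} + \left(\frac{1}{8} + X\right) = \frac{1}{8} + X + y^{2}$)
$q = 264$ ($q = 4 - \left(-5\right) 4 \cdot 13 = 4 - \left(-20\right) 13 = 4 - -260 = 4 + 260 = 264$)
$C = -257499$ ($C = \left(-27\right) 264 \left(\frac{1}{8} + 0 + 6^{2}\right) = - 7128 \left(\frac{1}{8} + 0 + 36\right) = \left(-7128\right) \frac{289}{8} = -257499$)
$- C = \left(-1\right) \left(-257499\right) = 257499$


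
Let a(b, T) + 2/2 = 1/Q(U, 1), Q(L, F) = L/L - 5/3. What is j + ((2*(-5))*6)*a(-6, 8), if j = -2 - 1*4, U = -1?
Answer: 144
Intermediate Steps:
Q(L, F) = -⅔ (Q(L, F) = 1 - 5*⅓ = 1 - 5/3 = -⅔)
a(b, T) = -5/2 (a(b, T) = -1 + 1/(-⅔) = -1 - 3/2 = -5/2)
j = -6 (j = -2 - 4 = -6)
j + ((2*(-5))*6)*a(-6, 8) = -6 + ((2*(-5))*6)*(-5/2) = -6 - 10*6*(-5/2) = -6 - 60*(-5/2) = -6 + 150 = 144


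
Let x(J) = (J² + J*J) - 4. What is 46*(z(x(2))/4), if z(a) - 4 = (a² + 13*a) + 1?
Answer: 1679/2 ≈ 839.50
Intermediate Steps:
x(J) = -4 + 2*J² (x(J) = (J² + J²) - 4 = 2*J² - 4 = -4 + 2*J²)
z(a) = 5 + a² + 13*a (z(a) = 4 + ((a² + 13*a) + 1) = 4 + (1 + a² + 13*a) = 5 + a² + 13*a)
46*(z(x(2))/4) = 46*((5 + (-4 + 2*2²)² + 13*(-4 + 2*2²))/4) = 46*((5 + (-4 + 2*4)² + 13*(-4 + 2*4))*(¼)) = 46*((5 + (-4 + 8)² + 13*(-4 + 8))*(¼)) = 46*((5 + 4² + 13*4)*(¼)) = 46*((5 + 16 + 52)*(¼)) = 46*(73*(¼)) = 46*(73/4) = 1679/2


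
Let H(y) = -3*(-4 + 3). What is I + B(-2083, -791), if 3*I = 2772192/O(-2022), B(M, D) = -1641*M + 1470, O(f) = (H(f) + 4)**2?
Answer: 168488041/49 ≈ 3.4385e+6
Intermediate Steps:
H(y) = 3 (H(y) = -3*(-1) = 3)
O(f) = 49 (O(f) = (3 + 4)**2 = 7**2 = 49)
B(M, D) = 1470 - 1641*M
I = 924064/49 (I = (2772192/49)/3 = (2772192*(1/49))/3 = (1/3)*(2772192/49) = 924064/49 ≈ 18858.)
I + B(-2083, -791) = 924064/49 + (1470 - 1641*(-2083)) = 924064/49 + (1470 + 3418203) = 924064/49 + 3419673 = 168488041/49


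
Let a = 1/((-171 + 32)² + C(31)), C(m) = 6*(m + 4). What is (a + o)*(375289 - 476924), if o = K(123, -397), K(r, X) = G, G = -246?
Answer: 488318061875/19531 ≈ 2.5002e+7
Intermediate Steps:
K(r, X) = -246
o = -246
C(m) = 24 + 6*m (C(m) = 6*(4 + m) = 24 + 6*m)
a = 1/19531 (a = 1/((-171 + 32)² + (24 + 6*31)) = 1/((-139)² + (24 + 186)) = 1/(19321 + 210) = 1/19531 ≈ 5.1201e-5)
(a + o)*(375289 - 476924) = (1/19531 - 246)*(375289 - 476924) = -4804625/19531*(-101635) = 488318061875/19531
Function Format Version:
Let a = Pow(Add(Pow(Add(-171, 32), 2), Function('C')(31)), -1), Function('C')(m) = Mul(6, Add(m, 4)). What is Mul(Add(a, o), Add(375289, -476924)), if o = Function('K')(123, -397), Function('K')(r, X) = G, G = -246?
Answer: Rational(488318061875, 19531) ≈ 2.5002e+7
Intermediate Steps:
Function('K')(r, X) = -246
o = -246
Function('C')(m) = Add(24, Mul(6, m)) (Function('C')(m) = Mul(6, Add(4, m)) = Add(24, Mul(6, m)))
a = Rational(1, 19531) (a = Pow(Add(Pow(Add(-171, 32), 2), Add(24, Mul(6, 31))), -1) = Pow(Add(Pow(-139, 2), Add(24, 186)), -1) = Pow(Add(19321, 210), -1) = Pow(19531, -1) = Rational(1, 19531) ≈ 5.1201e-5)
Mul(Add(a, o), Add(375289, -476924)) = Mul(Add(Rational(1, 19531), -246), Add(375289, -476924)) = Mul(Rational(-4804625, 19531), -101635) = Rational(488318061875, 19531)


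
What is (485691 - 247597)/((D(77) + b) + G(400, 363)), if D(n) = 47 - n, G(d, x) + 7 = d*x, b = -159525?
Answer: -119047/7181 ≈ -16.578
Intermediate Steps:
G(d, x) = -7 + d*x
(485691 - 247597)/((D(77) + b) + G(400, 363)) = (485691 - 247597)/(((47 - 1*77) - 159525) + (-7 + 400*363)) = 238094/(((47 - 77) - 159525) + (-7 + 145200)) = 238094/((-30 - 159525) + 145193) = 238094/(-159555 + 145193) = 238094/(-14362) = 238094*(-1/14362) = -119047/7181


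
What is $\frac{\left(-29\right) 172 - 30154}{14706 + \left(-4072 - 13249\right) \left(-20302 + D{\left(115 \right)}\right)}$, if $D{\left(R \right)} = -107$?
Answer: $- \frac{11714}{117839665} \approx -9.9406 \cdot 10^{-5}$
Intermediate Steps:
$\frac{\left(-29\right) 172 - 30154}{14706 + \left(-4072 - 13249\right) \left(-20302 + D{\left(115 \right)}\right)} = \frac{\left(-29\right) 172 - 30154}{14706 + \left(-4072 - 13249\right) \left(-20302 - 107\right)} = \frac{-4988 - 30154}{14706 - -353504289} = - \frac{35142}{14706 + 353504289} = - \frac{35142}{353518995} = \left(-35142\right) \frac{1}{353518995} = - \frac{11714}{117839665}$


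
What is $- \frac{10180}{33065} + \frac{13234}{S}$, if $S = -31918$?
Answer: $- \frac{76250745}{105536867} \approx -0.7225$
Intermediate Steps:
$- \frac{10180}{33065} + \frac{13234}{S} = - \frac{10180}{33065} + \frac{13234}{-31918} = \left(-10180\right) \frac{1}{33065} + 13234 \left(- \frac{1}{31918}\right) = - \frac{2036}{6613} - \frac{6617}{15959} = - \frac{76250745}{105536867}$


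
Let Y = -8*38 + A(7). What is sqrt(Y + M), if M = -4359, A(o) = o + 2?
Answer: I*sqrt(4654) ≈ 68.22*I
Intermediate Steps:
A(o) = 2 + o
Y = -295 (Y = -8*38 + (2 + 7) = -304 + 9 = -295)
sqrt(Y + M) = sqrt(-295 - 4359) = sqrt(-4654) = I*sqrt(4654)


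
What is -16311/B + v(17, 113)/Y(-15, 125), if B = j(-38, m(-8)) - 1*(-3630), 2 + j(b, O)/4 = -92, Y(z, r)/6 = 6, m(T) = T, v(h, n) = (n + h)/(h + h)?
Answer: -4885411/995724 ≈ -4.9064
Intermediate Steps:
v(h, n) = (h + n)/(2*h) (v(h, n) = (h + n)/((2*h)) = (h + n)*(1/(2*h)) = (h + n)/(2*h))
Y(z, r) = 36 (Y(z, r) = 6*6 = 36)
j(b, O) = -376 (j(b, O) = -8 + 4*(-92) = -8 - 368 = -376)
B = 3254 (B = -376 - 1*(-3630) = -376 + 3630 = 3254)
-16311/B + v(17, 113)/Y(-15, 125) = -16311/3254 + ((½)*(17 + 113)/17)/36 = -16311*1/3254 + ((½)*(1/17)*130)*(1/36) = -16311/3254 + (65/17)*(1/36) = -16311/3254 + 65/612 = -4885411/995724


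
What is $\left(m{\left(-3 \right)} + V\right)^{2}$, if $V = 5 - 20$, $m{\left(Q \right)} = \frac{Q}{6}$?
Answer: $\frac{961}{4} \approx 240.25$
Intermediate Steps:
$m{\left(Q \right)} = \frac{Q}{6}$ ($m{\left(Q \right)} = Q \frac{1}{6} = \frac{Q}{6}$)
$V = -15$ ($V = 5 - 20 = -15$)
$\left(m{\left(-3 \right)} + V\right)^{2} = \left(\frac{1}{6} \left(-3\right) - 15\right)^{2} = \left(- \frac{1}{2} - 15\right)^{2} = \left(- \frac{31}{2}\right)^{2} = \frac{961}{4}$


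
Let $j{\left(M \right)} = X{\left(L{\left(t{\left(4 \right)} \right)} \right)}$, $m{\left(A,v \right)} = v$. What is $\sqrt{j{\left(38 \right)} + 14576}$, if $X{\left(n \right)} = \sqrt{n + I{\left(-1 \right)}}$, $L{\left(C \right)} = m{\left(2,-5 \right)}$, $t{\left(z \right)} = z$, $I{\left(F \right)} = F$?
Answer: $\sqrt{14576 + i \sqrt{6}} \approx 120.73 + 0.01 i$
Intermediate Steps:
$L{\left(C \right)} = -5$
$X{\left(n \right)} = \sqrt{-1 + n}$ ($X{\left(n \right)} = \sqrt{n - 1} = \sqrt{-1 + n}$)
$j{\left(M \right)} = i \sqrt{6}$ ($j{\left(M \right)} = \sqrt{-1 - 5} = \sqrt{-6} = i \sqrt{6}$)
$\sqrt{j{\left(38 \right)} + 14576} = \sqrt{i \sqrt{6} + 14576} = \sqrt{14576 + i \sqrt{6}}$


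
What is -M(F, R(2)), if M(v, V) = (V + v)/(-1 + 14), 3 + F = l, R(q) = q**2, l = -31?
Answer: 30/13 ≈ 2.3077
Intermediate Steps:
F = -34 (F = -3 - 31 = -34)
M(v, V) = V/13 + v/13 (M(v, V) = (V + v)/13 = (V + v)*(1/13) = V/13 + v/13)
-M(F, R(2)) = -((1/13)*2**2 + (1/13)*(-34)) = -((1/13)*4 - 34/13) = -(4/13 - 34/13) = -1*(-30/13) = 30/13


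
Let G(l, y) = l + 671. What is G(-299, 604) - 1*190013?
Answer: -189641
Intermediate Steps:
G(l, y) = 671 + l
G(-299, 604) - 1*190013 = (671 - 299) - 1*190013 = 372 - 190013 = -189641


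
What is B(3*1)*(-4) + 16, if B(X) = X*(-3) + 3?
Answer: 40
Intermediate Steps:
B(X) = 3 - 3*X (B(X) = -3*X + 3 = 3 - 3*X)
B(3*1)*(-4) + 16 = (3 - 9)*(-4) + 16 = -6*(-4) + 16 = 24 + 16 = 40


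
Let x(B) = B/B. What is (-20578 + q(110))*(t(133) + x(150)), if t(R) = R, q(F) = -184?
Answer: -2782108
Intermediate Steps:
x(B) = 1
(-20578 + q(110))*(t(133) + x(150)) = (-20578 - 184)*(133 + 1) = -20762*134 = -2782108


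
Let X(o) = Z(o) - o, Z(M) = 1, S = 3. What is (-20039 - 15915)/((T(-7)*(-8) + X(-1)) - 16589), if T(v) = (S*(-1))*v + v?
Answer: 35954/16699 ≈ 2.1531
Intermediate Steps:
T(v) = -2*v (T(v) = (3*(-1))*v + v = -3*v + v = -2*v)
X(o) = 1 - o
(-20039 - 15915)/((T(-7)*(-8) + X(-1)) - 16589) = (-20039 - 15915)/((-2*(-7)*(-8) + (1 - 1*(-1))) - 16589) = -35954/((14*(-8) + (1 + 1)) - 16589) = -35954/((-112 + 2) - 16589) = -35954/(-110 - 16589) = -35954/(-16699) = -35954*(-1/16699) = 35954/16699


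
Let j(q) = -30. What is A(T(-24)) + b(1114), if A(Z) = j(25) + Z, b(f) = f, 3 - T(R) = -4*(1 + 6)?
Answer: 1115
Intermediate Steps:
T(R) = 31 (T(R) = 3 - (-4)*(1 + 6) = 3 - (-4)*7 = 3 - 1*(-28) = 3 + 28 = 31)
A(Z) = -30 + Z
A(T(-24)) + b(1114) = (-30 + 31) + 1114 = 1 + 1114 = 1115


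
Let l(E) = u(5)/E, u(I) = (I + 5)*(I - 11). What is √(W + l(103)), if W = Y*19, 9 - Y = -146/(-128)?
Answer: √100994693/824 ≈ 12.196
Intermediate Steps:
Y = 503/64 (Y = 9 - (-146)/(-128) = 9 - (-146)*(-1)/128 = 9 - 1*73/64 = 9 - 73/64 = 503/64 ≈ 7.8594)
u(I) = (-11 + I)*(5 + I) (u(I) = (5 + I)*(-11 + I) = (-11 + I)*(5 + I))
l(E) = -60/E (l(E) = (-55 + 5² - 6*5)/E = (-55 + 25 - 30)/E = -60/E)
W = 9557/64 (W = (503/64)*19 = 9557/64 ≈ 149.33)
√(W + l(103)) = √(9557/64 - 60/103) = √(980531/6592) = √100994693/824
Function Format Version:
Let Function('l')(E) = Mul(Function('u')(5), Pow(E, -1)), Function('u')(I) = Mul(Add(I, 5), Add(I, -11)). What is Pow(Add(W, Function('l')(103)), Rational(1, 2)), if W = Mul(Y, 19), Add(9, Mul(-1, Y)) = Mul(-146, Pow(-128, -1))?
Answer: Mul(Rational(1, 824), Pow(100994693, Rational(1, 2))) ≈ 12.196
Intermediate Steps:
Y = Rational(503, 64) (Y = Add(9, Mul(-1, Mul(-146, Pow(-128, -1)))) = Add(9, Mul(-1, Mul(-146, Rational(-1, 128)))) = Add(9, Mul(-1, Rational(73, 64))) = Add(9, Rational(-73, 64)) = Rational(503, 64) ≈ 7.8594)
Function('u')(I) = Mul(Add(-11, I), Add(5, I)) (Function('u')(I) = Mul(Add(5, I), Add(-11, I)) = Mul(Add(-11, I), Add(5, I)))
Function('l')(E) = Mul(-60, Pow(E, -1)) (Function('l')(E) = Mul(Add(-55, Pow(5, 2), Mul(-6, 5)), Pow(E, -1)) = Mul(Add(-55, 25, -30), Pow(E, -1)) = Mul(-60, Pow(E, -1)))
W = Rational(9557, 64) (W = Mul(Rational(503, 64), 19) = Rational(9557, 64) ≈ 149.33)
Pow(Add(W, Function('l')(103)), Rational(1, 2)) = Pow(Add(Rational(9557, 64), Mul(-60, Pow(103, -1))), Rational(1, 2)) = Pow(Add(Rational(9557, 64), Mul(-60, Rational(1, 103))), Rational(1, 2)) = Pow(Add(Rational(9557, 64), Rational(-60, 103)), Rational(1, 2)) = Pow(Rational(980531, 6592), Rational(1, 2)) = Mul(Rational(1, 824), Pow(100994693, Rational(1, 2)))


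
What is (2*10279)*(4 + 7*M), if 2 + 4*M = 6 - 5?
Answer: 92511/2 ≈ 46256.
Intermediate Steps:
M = -1/4 (M = -1/2 + (6 - 5)/4 = -1/2 + (1/4)*1 = -1/2 + 1/4 = -1/4 ≈ -0.25000)
(2*10279)*(4 + 7*M) = (2*10279)*(4 + 7*(-1/4)) = 20558*(4 - 7/4) = 20558*(9/4) = 92511/2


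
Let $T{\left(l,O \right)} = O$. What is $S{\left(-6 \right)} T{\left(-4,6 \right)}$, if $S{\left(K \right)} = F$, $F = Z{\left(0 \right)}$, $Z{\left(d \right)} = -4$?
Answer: $-24$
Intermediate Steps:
$F = -4$
$S{\left(K \right)} = -4$
$S{\left(-6 \right)} T{\left(-4,6 \right)} = \left(-4\right) 6 = -24$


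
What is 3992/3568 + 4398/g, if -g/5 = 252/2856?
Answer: -22227929/2230 ≈ -9967.7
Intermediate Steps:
g = -15/34 (g = -1260/2856 = -5*3/34 = -15/34 ≈ -0.44118)
3992/3568 + 4398/g = 3992/3568 + 4398/(-15/34) = 3992*(1/3568) + 4398*(-34/15) = 499/446 - 49844/5 = -22227929/2230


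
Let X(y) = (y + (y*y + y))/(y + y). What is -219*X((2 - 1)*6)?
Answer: -876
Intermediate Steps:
X(y) = (y**2 + 2*y)/(2*y) (X(y) = (y + (y**2 + y))/((2*y)) = (y + (y + y**2))*(1/(2*y)) = (y**2 + 2*y)*(1/(2*y)) = (y**2 + 2*y)/(2*y))
-219*X((2 - 1)*6) = -219*(1 + ((2 - 1)*6)/2) = -219*(1 + (1*6)/2) = -219*(1 + (1/2)*6) = -219*(1 + 3) = -219*4 = -876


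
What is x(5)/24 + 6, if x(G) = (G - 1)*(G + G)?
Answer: 23/3 ≈ 7.6667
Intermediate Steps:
x(G) = 2*G*(-1 + G) (x(G) = (-1 + G)*(2*G) = 2*G*(-1 + G))
x(5)/24 + 6 = (2*5*(-1 + 5))/24 + 6 = (2*5*4)*(1/24) + 6 = 40*(1/24) + 6 = 5/3 + 6 = 23/3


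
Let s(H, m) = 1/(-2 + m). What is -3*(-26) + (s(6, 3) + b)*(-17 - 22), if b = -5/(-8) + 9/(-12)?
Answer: 351/8 ≈ 43.875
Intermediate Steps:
b = -⅛ (b = -5*(-⅛) + 9*(-1/12) = 5/8 - ¾ = -⅛ ≈ -0.12500)
-3*(-26) + (s(6, 3) + b)*(-17 - 22) = -3*(-26) + (1/(-2 + 3) - ⅛)*(-17 - 22) = 78 + (1/1 - ⅛)*(-39) = 78 + (1 - ⅛)*(-39) = 78 + (7/8)*(-39) = 78 - 273/8 = 351/8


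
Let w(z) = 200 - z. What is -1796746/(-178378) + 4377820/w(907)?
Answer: -389818238269/63056623 ≈ -6182.0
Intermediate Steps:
-1796746/(-178378) + 4377820/w(907) = -1796746/(-178378) + 4377820/(200 - 1*907) = -1796746*(-1/178378) + 4377820/(200 - 907) = 898373/89189 + 4377820/(-707) = 898373/89189 + 4377820*(-1/707) = 898373/89189 - 4377820/707 = -389818238269/63056623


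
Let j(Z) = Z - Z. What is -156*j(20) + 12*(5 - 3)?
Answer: 24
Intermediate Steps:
j(Z) = 0
-156*j(20) + 12*(5 - 3) = -156*0 + 12*(5 - 3) = 0 + 12*2 = 0 + 24 = 24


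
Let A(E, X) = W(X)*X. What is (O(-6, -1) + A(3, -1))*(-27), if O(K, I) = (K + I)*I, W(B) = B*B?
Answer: -162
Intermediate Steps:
W(B) = B²
A(E, X) = X³ (A(E, X) = X²*X = X³)
O(K, I) = I*(I + K) (O(K, I) = (I + K)*I = I*(I + K))
(O(-6, -1) + A(3, -1))*(-27) = (-(-1 - 6) + (-1)³)*(-27) = (-1*(-7) - 1)*(-27) = (7 - 1)*(-27) = 6*(-27) = -162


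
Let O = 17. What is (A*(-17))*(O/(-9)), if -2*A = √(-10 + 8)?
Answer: -289*I*√2/18 ≈ -22.706*I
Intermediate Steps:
A = -I*√2/2 (A = -√(-10 + 8)/2 = -I*√2/2 ≈ -0.70711*I)
(A*(-17))*(O/(-9)) = (-I*√2/2*(-17))*(17/(-9)) = (17*I*√2/2)*(17*(-⅑)) = (17*I*√2/2)*(-17/9) = -289*I*√2/18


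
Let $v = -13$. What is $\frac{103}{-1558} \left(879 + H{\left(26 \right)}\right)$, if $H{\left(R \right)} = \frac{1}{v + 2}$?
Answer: $- \frac{497902}{8569} \approx -58.105$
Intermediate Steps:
$H{\left(R \right)} = - \frac{1}{11}$ ($H{\left(R \right)} = \frac{1}{-13 + 2} = \frac{1}{-11} = - \frac{1}{11}$)
$\frac{103}{-1558} \left(879 + H{\left(26 \right)}\right) = \frac{103}{-1558} \left(879 - \frac{1}{11}\right) = 103 \left(- \frac{1}{1558}\right) \frac{9668}{11} = \left(- \frac{103}{1558}\right) \frac{9668}{11} = - \frac{497902}{8569}$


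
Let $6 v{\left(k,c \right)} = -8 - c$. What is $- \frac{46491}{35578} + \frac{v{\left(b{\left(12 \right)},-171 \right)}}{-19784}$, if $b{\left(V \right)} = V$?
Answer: $- \frac{2762233439}{2111625456} \approx -1.3081$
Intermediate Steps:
$v{\left(k,c \right)} = - \frac{4}{3} - \frac{c}{6}$ ($v{\left(k,c \right)} = \frac{-8 - c}{6} = - \frac{4}{3} - \frac{c}{6}$)
$- \frac{46491}{35578} + \frac{v{\left(b{\left(12 \right)},-171 \right)}}{-19784} = - \frac{46491}{35578} + \frac{- \frac{4}{3} - - \frac{57}{2}}{-19784} = \left(-46491\right) \frac{1}{35578} + \left(- \frac{4}{3} + \frac{57}{2}\right) \left(- \frac{1}{19784}\right) = - \frac{46491}{35578} + \frac{163}{6} \left(- \frac{1}{19784}\right) = - \frac{46491}{35578} - \frac{163}{118704} = - \frac{2762233439}{2111625456}$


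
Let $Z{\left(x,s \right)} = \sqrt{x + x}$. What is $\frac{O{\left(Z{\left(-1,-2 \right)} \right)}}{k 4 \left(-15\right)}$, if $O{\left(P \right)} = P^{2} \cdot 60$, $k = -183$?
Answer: $- \frac{2}{183} \approx -0.010929$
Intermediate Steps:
$Z{\left(x,s \right)} = \sqrt{2} \sqrt{x}$ ($Z{\left(x,s \right)} = \sqrt{2 x} = \sqrt{2} \sqrt{x}$)
$O{\left(P \right)} = 60 P^{2}$
$\frac{O{\left(Z{\left(-1,-2 \right)} \right)}}{k 4 \left(-15\right)} = \frac{60 \left(\sqrt{2} \sqrt{-1}\right)^{2}}{\left(-183\right) 4 \left(-15\right)} = \frac{60 \left(\sqrt{2} i\right)^{2}}{\left(-732\right) \left(-15\right)} = \frac{60 \left(i \sqrt{2}\right)^{2}}{10980} = 60 \left(-2\right) \frac{1}{10980} = \left(-120\right) \frac{1}{10980} = - \frac{2}{183}$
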